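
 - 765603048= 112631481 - 878234529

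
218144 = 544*401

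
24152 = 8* 3019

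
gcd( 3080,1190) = 70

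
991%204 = 175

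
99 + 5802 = 5901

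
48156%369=186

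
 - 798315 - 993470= - 1791785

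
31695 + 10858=42553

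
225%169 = 56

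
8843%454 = 217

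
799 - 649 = 150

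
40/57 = 40/57 = 0.70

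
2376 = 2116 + 260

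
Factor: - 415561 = -149^1*2789^1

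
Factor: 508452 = 2^2*3^1*7^1 * 6053^1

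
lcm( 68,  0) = 0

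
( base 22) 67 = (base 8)213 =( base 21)6D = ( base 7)256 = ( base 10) 139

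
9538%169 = 74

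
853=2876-2023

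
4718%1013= 666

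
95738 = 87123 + 8615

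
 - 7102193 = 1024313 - 8126506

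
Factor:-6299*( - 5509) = 34701191=7^1*787^1*6299^1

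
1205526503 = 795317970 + 410208533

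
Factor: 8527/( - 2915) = -5^ ( - 1)*11^( - 1) * 53^( - 1 )*8527^1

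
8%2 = 0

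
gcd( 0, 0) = 0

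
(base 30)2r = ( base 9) 106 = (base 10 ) 87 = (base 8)127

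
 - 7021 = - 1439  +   - 5582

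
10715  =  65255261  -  65244546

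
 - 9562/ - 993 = 9 + 625/993 = 9.63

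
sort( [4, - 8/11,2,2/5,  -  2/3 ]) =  [ - 8/11, - 2/3,2/5,2,4]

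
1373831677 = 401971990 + 971859687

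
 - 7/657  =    -  1 + 650/657 = -0.01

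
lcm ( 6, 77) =462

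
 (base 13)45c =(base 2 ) 1011110001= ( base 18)25F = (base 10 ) 753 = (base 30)P3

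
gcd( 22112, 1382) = 1382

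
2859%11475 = 2859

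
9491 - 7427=2064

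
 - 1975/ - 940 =395/188= 2.10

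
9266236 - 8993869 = 272367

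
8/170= 4/85 = 0.05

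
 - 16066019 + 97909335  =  81843316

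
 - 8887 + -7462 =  - 16349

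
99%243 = 99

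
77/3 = 77/3=25.67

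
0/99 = 0 = 0.00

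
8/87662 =4/43831 = 0.00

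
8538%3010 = 2518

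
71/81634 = 71/81634 = 0.00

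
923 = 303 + 620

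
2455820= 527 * 4660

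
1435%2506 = 1435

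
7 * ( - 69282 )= - 484974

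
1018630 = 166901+851729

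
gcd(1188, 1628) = 44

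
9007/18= 500 + 7/18 = 500.39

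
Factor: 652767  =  3^1*31^1*  7019^1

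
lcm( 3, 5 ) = 15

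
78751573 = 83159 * 947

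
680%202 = 74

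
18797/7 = 2685 + 2/7  =  2685.29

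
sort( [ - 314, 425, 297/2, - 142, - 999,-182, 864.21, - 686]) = [ - 999,-686, - 314,-182, - 142,297/2 , 425, 864.21] 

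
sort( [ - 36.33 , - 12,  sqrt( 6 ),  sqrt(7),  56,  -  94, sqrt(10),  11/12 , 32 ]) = [ - 94,-36.33, - 12,11/12,sqrt( 6 ),sqrt(7 ),sqrt(10),32 , 56 ]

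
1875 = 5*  375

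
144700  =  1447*100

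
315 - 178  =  137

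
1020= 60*17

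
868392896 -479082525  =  389310371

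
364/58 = 182/29  =  6.28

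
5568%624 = 576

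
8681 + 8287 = 16968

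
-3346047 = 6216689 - 9562736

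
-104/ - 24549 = 104/24549 =0.00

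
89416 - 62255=27161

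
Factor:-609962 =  - 2^1*304981^1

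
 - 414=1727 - 2141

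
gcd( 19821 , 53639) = 1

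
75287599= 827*91037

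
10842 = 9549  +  1293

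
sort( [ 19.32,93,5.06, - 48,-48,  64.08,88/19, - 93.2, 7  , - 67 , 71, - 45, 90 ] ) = [ - 93.2 , - 67, - 48, - 48, - 45, 88/19,  5.06 , 7,19.32,64.08,  71,90,93] 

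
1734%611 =512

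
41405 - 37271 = 4134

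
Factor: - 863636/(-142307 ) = 2^2*11^( - 1 ) * 17^( - 1 )* 761^(  -  1)*215909^1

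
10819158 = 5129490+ 5689668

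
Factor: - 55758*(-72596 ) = 2^3*3^1*9293^1*18149^1 = 4047807768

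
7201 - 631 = 6570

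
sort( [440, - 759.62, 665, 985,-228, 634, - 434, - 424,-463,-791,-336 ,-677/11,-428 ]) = [-791, - 759.62, - 463 , - 434,-428,-424,-336,-228, - 677/11, 440,634, 665,  985]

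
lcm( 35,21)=105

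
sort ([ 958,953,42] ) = [42, 953,  958] 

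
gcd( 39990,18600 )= 930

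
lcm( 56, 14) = 56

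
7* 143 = 1001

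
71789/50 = 71789/50  =  1435.78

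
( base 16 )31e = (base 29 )RF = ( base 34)NG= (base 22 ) 1e6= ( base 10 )798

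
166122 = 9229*18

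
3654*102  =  372708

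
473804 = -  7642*( - 62)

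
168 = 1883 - 1715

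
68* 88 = 5984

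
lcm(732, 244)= 732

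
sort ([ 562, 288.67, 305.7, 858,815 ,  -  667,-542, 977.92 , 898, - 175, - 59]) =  [ - 667, - 542, - 175, - 59, 288.67 , 305.7,  562, 815, 858,898, 977.92]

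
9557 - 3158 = 6399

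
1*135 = 135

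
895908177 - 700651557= 195256620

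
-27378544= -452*60572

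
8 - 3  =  5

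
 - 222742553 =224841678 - 447584231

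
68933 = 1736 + 67197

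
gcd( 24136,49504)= 56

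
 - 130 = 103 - 233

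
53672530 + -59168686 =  - 5496156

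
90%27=9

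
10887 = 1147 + 9740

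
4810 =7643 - 2833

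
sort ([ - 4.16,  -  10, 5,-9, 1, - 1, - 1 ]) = [  -  10, - 9, - 4.16 , - 1, - 1,  1,5 ]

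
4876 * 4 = 19504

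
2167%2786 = 2167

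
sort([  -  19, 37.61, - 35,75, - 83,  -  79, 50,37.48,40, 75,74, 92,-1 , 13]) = [ - 83,  -  79, -35, - 19, - 1,13, 37.48,37.61,  40,50,74, 75, 75,92 ] 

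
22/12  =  11/6 = 1.83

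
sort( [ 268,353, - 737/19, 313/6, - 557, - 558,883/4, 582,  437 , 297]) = [ -558, - 557, -737/19, 313/6 , 883/4,  268,297,353,437,582]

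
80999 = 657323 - 576324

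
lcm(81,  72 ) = 648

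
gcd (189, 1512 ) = 189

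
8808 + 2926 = 11734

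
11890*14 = 166460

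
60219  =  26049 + 34170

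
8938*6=53628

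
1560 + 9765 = 11325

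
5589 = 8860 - 3271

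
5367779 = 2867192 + 2500587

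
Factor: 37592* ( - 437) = -2^3*19^1*23^1*37^1*127^1 = -16427704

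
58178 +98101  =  156279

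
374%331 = 43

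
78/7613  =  78/7613 = 0.01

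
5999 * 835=5009165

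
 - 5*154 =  - 770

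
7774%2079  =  1537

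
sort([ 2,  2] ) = [ 2,2 ]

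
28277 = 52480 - 24203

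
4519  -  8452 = - 3933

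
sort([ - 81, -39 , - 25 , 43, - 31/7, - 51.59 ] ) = [ - 81, - 51.59, - 39, - 25, - 31/7, 43]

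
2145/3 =715  =  715.00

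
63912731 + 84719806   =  148632537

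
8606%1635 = 431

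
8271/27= 919/3 = 306.33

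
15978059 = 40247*397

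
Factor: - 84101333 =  - 37^1*281^1*8089^1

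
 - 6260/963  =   - 6260/963 = - 6.50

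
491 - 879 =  - 388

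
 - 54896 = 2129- 57025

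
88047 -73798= 14249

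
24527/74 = 24527/74 = 331.45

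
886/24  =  36+11/12= 36.92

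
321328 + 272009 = 593337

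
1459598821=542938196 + 916660625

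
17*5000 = 85000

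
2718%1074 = 570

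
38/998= 19/499 = 0.04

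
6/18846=1/3141 = 0.00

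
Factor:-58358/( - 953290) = 29179/476645 =5^( - 1)*13^( - 1)*7333^( - 1 )*29179^1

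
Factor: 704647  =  704647^1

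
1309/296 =4 + 125/296 = 4.42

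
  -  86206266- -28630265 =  - 57576001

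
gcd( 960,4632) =24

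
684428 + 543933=1228361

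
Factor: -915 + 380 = -535  =  - 5^1 * 107^1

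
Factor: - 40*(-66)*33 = 2^4* 3^2*5^1*11^2 = 87120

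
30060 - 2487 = 27573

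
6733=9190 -2457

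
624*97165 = 60630960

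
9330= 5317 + 4013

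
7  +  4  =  11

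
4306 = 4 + 4302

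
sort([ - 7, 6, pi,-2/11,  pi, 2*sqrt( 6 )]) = [ - 7,-2/11,pi, pi,2*sqrt(6 ), 6]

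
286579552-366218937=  - 79639385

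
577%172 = 61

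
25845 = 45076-19231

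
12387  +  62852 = 75239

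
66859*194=12970646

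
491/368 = 1+123/368 = 1.33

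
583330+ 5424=588754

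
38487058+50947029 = 89434087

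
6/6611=6/6611= 0.00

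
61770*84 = 5188680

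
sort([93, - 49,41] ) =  [-49, 41, 93]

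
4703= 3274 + 1429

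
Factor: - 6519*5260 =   -  2^2* 3^1 * 5^1*41^1*53^1 * 263^1 = - 34289940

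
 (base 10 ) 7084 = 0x1bac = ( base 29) 8C8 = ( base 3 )100201101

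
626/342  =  1+142/171 = 1.83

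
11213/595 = 11213/595 = 18.85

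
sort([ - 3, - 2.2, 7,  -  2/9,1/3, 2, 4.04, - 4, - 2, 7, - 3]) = [-4, - 3, - 3, - 2.2, - 2,-2/9,  1/3, 2, 4.04,  7, 7]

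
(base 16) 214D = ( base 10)8525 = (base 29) A3S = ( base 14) 316D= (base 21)J6K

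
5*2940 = 14700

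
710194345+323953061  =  1034147406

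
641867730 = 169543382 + 472324348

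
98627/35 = 98627/35 =2817.91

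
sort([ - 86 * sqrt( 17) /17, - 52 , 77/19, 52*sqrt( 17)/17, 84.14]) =[ - 52 ,-86 * sqrt( 17 )/17, 77/19,52 * sqrt( 17) /17, 84.14]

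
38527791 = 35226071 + 3301720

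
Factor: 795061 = 613^1*1297^1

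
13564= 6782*2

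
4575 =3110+1465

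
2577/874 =2577/874 = 2.95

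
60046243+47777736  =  107823979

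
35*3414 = 119490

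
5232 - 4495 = 737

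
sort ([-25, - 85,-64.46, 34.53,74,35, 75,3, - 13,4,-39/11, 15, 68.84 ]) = [-85, - 64.46, - 25, - 13 ,-39/11,3,4, 15,34.53,35,68.84,74, 75 ]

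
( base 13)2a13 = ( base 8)13724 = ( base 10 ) 6100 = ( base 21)DHA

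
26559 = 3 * 8853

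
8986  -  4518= 4468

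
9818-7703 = 2115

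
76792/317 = 242+ 78/317 = 242.25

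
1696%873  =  823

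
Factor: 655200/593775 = 2^5*29^( - 1 ) = 32/29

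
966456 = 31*31176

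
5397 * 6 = 32382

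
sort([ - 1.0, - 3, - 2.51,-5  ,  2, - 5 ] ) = [ - 5, - 5, - 3,-2.51 ,  -  1.0,  2 ]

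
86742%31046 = 24650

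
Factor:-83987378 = -2^1*17^1 * 2470217^1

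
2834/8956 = 1417/4478 = 0.32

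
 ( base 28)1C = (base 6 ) 104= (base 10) 40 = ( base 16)28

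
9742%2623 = 1873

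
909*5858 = 5324922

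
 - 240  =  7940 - 8180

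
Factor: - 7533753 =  - 3^1*109^1*23039^1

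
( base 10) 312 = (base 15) 15C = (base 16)138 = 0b100111000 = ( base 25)CC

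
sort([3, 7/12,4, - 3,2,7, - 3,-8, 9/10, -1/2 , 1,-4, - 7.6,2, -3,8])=[ - 8, - 7.6,-4,-3 ,-3,  -  3,-1/2,7/12,9/10, 1 , 2,2,3,4, 7 , 8]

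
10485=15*699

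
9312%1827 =177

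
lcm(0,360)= 0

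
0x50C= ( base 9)1685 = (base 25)21H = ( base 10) 1292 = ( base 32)18c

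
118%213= 118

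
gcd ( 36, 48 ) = 12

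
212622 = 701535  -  488913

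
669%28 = 25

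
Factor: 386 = 2^1*193^1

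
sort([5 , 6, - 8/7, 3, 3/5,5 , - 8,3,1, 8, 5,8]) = [ - 8, - 8/7, 3/5, 1,3,3 , 5, 5, 5 , 6, 8, 8]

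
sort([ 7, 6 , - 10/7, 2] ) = [ - 10/7, 2, 6, 7]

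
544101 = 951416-407315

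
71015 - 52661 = 18354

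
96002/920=2087/20 = 104.35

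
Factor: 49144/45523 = 2^3*6143^1 * 45523^( - 1)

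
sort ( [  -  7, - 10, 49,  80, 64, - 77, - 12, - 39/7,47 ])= [-77, - 12,-10, - 7, - 39/7, 47, 49, 64,  80]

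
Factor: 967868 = 2^2*11^1 * 21997^1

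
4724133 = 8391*563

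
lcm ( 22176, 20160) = 221760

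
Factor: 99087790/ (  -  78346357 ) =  - 2^1*5^1*61^1*162439^1*78346357^( - 1) 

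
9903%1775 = 1028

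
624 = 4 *156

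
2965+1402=4367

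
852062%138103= 23444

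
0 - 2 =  - 2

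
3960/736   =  5 + 35/92 = 5.38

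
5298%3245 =2053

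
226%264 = 226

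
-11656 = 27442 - 39098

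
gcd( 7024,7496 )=8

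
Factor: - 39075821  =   -39075821^1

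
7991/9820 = 7991/9820 = 0.81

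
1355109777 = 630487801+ 724621976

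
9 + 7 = 16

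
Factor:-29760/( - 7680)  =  2^ ( - 3 )*31^1 = 31/8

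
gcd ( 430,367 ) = 1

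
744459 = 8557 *87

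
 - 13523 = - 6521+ - 7002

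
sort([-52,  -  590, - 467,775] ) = [ - 590 ,- 467, - 52,775] 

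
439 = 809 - 370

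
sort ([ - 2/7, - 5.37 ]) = [-5.37, - 2/7]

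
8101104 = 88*92058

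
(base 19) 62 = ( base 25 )4G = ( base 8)164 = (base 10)116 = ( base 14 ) 84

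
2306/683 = 3 + 257/683 =3.38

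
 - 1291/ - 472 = 2+ 347/472 = 2.74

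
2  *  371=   742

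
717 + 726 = 1443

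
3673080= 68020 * 54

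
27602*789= 21777978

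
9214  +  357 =9571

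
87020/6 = 43510/3 = 14503.33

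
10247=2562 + 7685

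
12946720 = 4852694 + 8094026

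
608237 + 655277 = 1263514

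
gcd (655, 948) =1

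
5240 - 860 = 4380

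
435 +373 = 808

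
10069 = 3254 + 6815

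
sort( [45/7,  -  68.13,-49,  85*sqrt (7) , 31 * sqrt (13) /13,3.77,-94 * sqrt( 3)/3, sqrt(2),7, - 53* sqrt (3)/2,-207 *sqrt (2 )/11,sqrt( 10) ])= [  -  68.13, - 94*sqrt( 3) /3, - 49,  -  53*sqrt( 3 ) /2,-207  *sqrt( 2)/11, sqrt(2 ),sqrt(10), 3.77,45/7, 7, 31*sqrt( 13) /13, 85*sqrt(7) ]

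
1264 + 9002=10266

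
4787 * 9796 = 46893452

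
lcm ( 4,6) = 12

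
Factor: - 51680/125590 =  - 272/661 = -  2^4*17^1*661^( - 1)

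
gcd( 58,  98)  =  2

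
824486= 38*21697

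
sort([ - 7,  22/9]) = [-7, 22/9] 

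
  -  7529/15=-502 + 1/15 = - 501.93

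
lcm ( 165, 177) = 9735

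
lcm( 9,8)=72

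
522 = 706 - 184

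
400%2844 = 400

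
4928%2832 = 2096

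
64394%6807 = 3131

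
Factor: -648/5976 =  - 9/83 = - 3^2* 83^(-1) 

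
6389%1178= 499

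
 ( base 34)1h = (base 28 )1n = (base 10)51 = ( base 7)102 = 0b110011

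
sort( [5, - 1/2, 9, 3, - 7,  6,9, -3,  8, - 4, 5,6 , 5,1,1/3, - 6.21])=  [ - 7, - 6.21, - 4,  -  3, - 1/2,1/3, 1 , 3,  5,  5,5, 6,  6,8,  9  ,  9] 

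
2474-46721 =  - 44247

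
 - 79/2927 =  - 79/2927 = - 0.03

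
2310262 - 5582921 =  -3272659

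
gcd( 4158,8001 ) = 63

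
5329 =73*73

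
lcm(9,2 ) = 18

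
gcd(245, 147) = 49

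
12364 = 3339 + 9025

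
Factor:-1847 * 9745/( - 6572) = 17999015/6572 = 2^(-2) * 5^1 * 31^(-1)*53^( -1)*1847^1 *1949^1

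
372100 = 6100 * 61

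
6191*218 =1349638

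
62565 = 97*645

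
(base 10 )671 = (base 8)1237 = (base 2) 1010011111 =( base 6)3035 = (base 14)35d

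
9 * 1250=11250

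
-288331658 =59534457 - 347866115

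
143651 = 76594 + 67057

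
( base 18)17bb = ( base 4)2001311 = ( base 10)8309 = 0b10000001110101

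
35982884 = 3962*9082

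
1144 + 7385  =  8529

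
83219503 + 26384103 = 109603606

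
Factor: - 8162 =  - 2^1*7^1*11^1*53^1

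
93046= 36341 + 56705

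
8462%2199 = 1865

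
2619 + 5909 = 8528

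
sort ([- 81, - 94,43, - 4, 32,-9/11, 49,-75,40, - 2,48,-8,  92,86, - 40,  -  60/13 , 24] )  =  [-94, - 81, - 75, - 40, - 8, - 60/13, - 4,  -  2, - 9/11,24, 32,40,43,48,  49,86,92]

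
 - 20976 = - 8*2622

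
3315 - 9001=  - 5686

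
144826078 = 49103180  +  95722898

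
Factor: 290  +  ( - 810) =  - 520= -2^3*5^1*13^1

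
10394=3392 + 7002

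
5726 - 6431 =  - 705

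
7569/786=9+165/262 = 9.63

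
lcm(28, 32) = 224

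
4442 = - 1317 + 5759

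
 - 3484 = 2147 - 5631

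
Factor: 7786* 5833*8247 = 2^1*3^1 *17^1*19^1*229^1 * 307^1 * 2749^1 = 374543591286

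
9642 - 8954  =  688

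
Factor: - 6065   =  -5^1*1213^1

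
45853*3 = 137559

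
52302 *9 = 470718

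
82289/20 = 4114 + 9/20 = 4114.45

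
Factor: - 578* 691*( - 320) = 2^7*5^1*17^2*691^1 = 127807360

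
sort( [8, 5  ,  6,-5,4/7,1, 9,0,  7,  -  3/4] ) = [ - 5,-3/4, 0,4/7,1, 5, 6,7 , 8, 9] 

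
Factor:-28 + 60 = 32 = 2^5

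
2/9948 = 1/4974=0.00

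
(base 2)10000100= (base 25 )57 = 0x84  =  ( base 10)132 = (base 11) 110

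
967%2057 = 967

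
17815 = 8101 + 9714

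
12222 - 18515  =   - 6293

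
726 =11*66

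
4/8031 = 4/8031 = 0.00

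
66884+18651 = 85535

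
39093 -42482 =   -  3389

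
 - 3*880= - 2640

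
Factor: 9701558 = 2^1 * 499^1*9721^1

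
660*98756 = 65178960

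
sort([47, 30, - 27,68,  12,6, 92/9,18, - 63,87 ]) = [ - 63 ,  -  27,6,92/9, 12,18,30  ,  47, 68, 87 ]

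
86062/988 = 87 + 53/494 = 87.11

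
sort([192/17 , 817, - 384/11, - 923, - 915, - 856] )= [ - 923, -915, - 856, - 384/11, 192/17,817]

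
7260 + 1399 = 8659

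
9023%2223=131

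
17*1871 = 31807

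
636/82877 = 636/82877 = 0.01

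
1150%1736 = 1150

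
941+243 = 1184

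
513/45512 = 513/45512=0.01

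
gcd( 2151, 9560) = 239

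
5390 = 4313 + 1077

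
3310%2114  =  1196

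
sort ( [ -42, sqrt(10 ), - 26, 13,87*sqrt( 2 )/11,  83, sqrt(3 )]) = [ - 42,-26,sqrt( 3),sqrt( 10),87*sqrt( 2 ) /11, 13,83]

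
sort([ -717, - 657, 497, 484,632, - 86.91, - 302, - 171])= [ - 717,-657, - 302  , - 171,-86.91,484,497,632 ] 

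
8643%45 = 3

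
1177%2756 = 1177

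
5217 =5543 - 326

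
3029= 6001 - 2972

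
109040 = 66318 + 42722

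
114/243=38/81= 0.47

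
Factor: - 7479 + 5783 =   -  1696 = - 2^5*53^1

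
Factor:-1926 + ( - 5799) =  - 3^1* 5^2*103^1  =  -  7725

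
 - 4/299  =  -4/299 = - 0.01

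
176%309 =176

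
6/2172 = 1/362 = 0.00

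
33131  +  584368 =617499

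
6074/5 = 1214 + 4/5=1214.80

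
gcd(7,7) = 7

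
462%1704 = 462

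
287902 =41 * 7022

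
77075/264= 291+251/264 = 291.95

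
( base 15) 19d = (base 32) BL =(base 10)373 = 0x175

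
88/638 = 4/29 = 0.14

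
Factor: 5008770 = 2^1*3^3*5^1*13^1*1427^1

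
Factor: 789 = 3^1*263^1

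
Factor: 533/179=13^1*41^1 * 179^ ( - 1 ) 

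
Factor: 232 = 2^3*29^1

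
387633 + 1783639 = 2171272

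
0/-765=0/1  =  - 0.00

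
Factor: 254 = 2^1*127^1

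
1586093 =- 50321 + 1636414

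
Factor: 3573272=2^3*127^1*3517^1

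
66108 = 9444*7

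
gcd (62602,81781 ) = 1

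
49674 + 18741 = 68415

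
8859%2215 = 2214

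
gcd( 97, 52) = 1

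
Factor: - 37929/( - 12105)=47/15 = 3^( - 1 )*  5^( - 1 )* 47^1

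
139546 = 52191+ 87355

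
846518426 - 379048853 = 467469573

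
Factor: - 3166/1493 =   -  2^1*1493^( - 1)*  1583^1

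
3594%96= 42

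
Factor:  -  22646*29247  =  -662327562 = - 2^1 * 3^1*13^2* 67^1*9749^1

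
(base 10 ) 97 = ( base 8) 141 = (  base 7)166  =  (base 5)342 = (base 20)4h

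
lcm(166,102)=8466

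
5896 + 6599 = 12495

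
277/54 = 5 + 7/54 = 5.13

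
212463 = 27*7869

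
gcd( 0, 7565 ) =7565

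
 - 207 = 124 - 331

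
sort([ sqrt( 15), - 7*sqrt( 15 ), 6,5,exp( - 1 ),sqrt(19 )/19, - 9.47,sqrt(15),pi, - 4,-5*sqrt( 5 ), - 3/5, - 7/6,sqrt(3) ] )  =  [ - 7* sqrt ( 15 ), - 5 * sqrt( 5), - 9.47, - 4, - 7/6, - 3/5,sqrt(19) /19,exp(-1), sqrt (3),pi,sqrt(15),sqrt( 15),5, 6 ] 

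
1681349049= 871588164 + 809760885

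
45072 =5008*9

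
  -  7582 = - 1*7582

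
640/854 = 320/427 = 0.75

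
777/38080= 111/5440= 0.02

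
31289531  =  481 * 65051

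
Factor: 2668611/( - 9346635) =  -889537/3115545 = - 3^( - 1 )*5^ ( - 1) * 11^1*193^1*229^ ( - 1)*419^1*907^ ( - 1)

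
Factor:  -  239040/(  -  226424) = 360/341= 2^3*3^2*5^1*11^( - 1) * 31^ (-1) 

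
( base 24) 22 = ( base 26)1o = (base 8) 62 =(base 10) 50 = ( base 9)55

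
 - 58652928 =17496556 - 76149484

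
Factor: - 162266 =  - 2^1*13^1*79^2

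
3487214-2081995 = 1405219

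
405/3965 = 81/793 = 0.10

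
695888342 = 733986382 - 38098040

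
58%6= 4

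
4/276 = 1/69 = 0.01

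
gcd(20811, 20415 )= 3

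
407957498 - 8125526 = 399831972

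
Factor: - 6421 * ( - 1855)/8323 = 5^1* 29^( - 1)*41^( - 1)*53^1*6421^1 =1701565/1189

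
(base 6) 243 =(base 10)99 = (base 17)5e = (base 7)201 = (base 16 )63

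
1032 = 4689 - 3657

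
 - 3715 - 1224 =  - 4939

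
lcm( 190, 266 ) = 1330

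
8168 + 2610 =10778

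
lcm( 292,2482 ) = 4964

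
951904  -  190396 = 761508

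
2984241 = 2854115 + 130126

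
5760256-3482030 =2278226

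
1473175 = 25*58927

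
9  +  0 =9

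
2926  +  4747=7673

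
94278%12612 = 5994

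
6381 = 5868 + 513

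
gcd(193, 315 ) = 1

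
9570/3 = 3190 = 3190.00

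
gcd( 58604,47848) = 4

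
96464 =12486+83978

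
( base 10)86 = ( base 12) 72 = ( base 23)3h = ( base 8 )126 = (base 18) 4e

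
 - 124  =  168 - 292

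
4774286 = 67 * 71258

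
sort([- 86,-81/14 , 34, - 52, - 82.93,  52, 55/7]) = [ - 86, - 82.93, - 52, - 81/14,55/7, 34 , 52 ] 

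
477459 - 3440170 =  - 2962711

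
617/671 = 617/671 =0.92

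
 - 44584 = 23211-67795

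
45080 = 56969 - 11889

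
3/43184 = 3/43184  =  0.00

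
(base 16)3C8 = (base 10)968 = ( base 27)18n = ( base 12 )688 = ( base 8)1710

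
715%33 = 22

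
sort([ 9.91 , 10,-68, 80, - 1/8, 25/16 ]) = [ - 68, - 1/8, 25/16 , 9.91, 10, 80]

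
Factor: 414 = 2^1*3^2*23^1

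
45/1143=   5/127 =0.04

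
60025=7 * 8575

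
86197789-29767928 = 56429861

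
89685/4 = 22421 + 1/4  =  22421.25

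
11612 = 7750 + 3862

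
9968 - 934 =9034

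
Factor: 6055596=2^2*3^2 * 168211^1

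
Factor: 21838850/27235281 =2^1*3^( - 1)*5^2 * 11^1 * 59^1 * 673^1*1289^( - 1)  *7043^(-1 )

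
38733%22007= 16726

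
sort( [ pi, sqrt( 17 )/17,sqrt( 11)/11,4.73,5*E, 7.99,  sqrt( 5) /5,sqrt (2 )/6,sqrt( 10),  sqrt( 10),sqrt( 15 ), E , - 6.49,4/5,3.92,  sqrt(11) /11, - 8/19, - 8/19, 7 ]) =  [ - 6.49, - 8/19, - 8/19,sqrt( 2 )/6, sqrt ( 17)/17,sqrt (11 ) /11,sqrt( 11) /11,sqrt( 5)/5,  4/5,E,pi , sqrt( 10 ), sqrt(10 ),sqrt(15 ),3.92,4.73,7,7.99,  5*E]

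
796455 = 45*17699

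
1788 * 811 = 1450068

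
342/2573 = 342/2573=0.13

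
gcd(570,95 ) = 95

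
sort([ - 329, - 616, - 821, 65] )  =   [ -821, - 616, - 329, 65 ] 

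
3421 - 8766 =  - 5345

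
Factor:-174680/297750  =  -44/75 = -2^2* 3^( -1)*5^(  -  2 )*11^1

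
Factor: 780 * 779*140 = 85066800 = 2^4 * 3^1*5^2 *7^1*13^1*19^1*41^1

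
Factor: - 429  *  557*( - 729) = 3^7 * 11^1*13^1*557^1 = 174196737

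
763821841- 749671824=14150017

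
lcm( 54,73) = 3942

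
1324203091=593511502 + 730691589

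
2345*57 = 133665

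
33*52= 1716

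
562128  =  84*6692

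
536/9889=536/9889 = 0.05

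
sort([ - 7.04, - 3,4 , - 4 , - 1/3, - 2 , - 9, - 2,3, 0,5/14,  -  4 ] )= [ - 9, - 7.04 , - 4, - 4, - 3, - 2, - 2 , - 1/3,0,5/14,3, 4]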